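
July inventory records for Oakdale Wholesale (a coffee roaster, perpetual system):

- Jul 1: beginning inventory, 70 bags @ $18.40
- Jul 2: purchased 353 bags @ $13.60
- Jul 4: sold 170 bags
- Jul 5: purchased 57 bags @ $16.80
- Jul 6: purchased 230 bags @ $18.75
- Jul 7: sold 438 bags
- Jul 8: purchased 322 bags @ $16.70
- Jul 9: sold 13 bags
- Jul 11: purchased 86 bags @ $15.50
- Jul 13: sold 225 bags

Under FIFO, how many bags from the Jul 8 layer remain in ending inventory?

Jul 4, 170 sold [FIFO — oldest first]: 70 @ $18.40 + 100 @ $13.60 = $2,648.00
Jul 7, 438 sold [FIFO — oldest first]: 253 @ $13.60 + 57 @ $16.80 + 128 @ $18.75 = $6,798.40
Jul 9, 13 sold [FIFO — oldest first]: 13 @ $18.75 = $243.75
Jul 13, 225 sold [FIFO — oldest first]: 89 @ $18.75 + 136 @ $16.70 = $3,939.95
Total COGS = $2,648.00 + $6,798.40 + $243.75 + $3,939.95 = $13,630.10
Ending inventory: 186 @ $16.70 + 86 @ $15.50 = $4,439.20

186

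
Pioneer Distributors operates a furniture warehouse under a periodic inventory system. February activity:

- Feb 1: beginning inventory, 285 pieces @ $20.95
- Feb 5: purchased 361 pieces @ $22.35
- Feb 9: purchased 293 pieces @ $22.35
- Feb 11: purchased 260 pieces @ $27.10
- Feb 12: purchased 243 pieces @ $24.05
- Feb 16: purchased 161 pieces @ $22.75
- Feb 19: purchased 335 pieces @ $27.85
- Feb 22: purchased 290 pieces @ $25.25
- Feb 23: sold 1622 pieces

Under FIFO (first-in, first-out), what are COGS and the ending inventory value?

Feb 23, 1622 sold [FIFO — oldest first]: 285 @ $20.95 + 361 @ $22.35 + 293 @ $22.35 + 260 @ $27.10 + 243 @ $24.05 + 161 @ $22.75 + 19 @ $27.85 = $37,669.70
Ending inventory: 316 @ $27.85 + 290 @ $25.25 = $16,123.10
Check: goods available $53,792.80 = COGS $37,669.70 + ending $16,123.10

COGS = $37,669.70; ending inventory = $16,123.10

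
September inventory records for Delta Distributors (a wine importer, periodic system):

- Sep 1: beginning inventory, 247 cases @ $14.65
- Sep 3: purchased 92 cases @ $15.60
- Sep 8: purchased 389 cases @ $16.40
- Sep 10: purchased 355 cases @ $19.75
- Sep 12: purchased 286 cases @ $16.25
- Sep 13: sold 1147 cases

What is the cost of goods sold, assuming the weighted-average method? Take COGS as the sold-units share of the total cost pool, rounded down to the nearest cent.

Sep 13, sell 1147: 1147/1369 × $23,092.10 → $19,347.43
Ending inventory (cost pool remaining) = $3,744.67

COGS = $19,347.43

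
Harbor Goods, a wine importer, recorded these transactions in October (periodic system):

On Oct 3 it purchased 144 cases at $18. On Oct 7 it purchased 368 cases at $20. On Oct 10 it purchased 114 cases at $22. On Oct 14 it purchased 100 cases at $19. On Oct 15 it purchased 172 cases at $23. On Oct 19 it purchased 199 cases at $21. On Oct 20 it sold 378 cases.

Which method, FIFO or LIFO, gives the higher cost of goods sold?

FIFO COGS: 144 @ $18 + 234 @ $20 = $7,272
LIFO COGS: 199 @ $21 + 172 @ $23 + 7 @ $19 = $8,268

LIFO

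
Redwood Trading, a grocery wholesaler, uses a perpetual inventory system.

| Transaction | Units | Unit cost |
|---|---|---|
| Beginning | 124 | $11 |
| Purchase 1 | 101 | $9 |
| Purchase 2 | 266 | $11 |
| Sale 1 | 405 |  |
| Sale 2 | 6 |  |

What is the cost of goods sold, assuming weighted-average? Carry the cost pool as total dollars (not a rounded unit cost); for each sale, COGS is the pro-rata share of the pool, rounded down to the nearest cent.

COGS = $4,351.91

After Beginning: 124 on hand, pool $1,364.00 (≈ $11.0000 each)
After Purchase 1: 225 on hand, pool $2,273.00 (≈ $10.1022 each)
After Purchase 2: 491 on hand, pool $5,199.00 (≈ $10.5886 each)
Sale 1, sell 405: 405/491 × $5,199.00 → $4,288.38
Sale 2, sell 6: 6/86 × $910.62 → $63.53
Total COGS = $4,288.38 + $63.53 = $4,351.91
Ending inventory (cost pool remaining) = $847.09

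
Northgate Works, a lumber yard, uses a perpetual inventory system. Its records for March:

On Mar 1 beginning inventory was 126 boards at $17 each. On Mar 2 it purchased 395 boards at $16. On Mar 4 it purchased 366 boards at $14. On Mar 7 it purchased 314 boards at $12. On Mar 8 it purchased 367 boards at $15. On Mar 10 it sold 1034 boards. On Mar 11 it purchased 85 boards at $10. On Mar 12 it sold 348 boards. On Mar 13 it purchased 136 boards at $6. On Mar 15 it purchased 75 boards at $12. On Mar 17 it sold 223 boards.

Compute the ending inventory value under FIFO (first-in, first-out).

Mar 10, 1034 sold [FIFO — oldest first]: 126 @ $17 + 395 @ $16 + 366 @ $14 + 147 @ $12 = $15,350
Mar 12, 348 sold [FIFO — oldest first]: 167 @ $12 + 181 @ $15 = $4,719
Mar 17, 223 sold [FIFO — oldest first]: 186 @ $15 + 37 @ $10 = $3,160
Total COGS = $15,350 + $4,719 + $3,160 = $23,229
Ending inventory: 48 @ $10 + 136 @ $6 + 75 @ $12 = $2,196

Ending inventory = $2,196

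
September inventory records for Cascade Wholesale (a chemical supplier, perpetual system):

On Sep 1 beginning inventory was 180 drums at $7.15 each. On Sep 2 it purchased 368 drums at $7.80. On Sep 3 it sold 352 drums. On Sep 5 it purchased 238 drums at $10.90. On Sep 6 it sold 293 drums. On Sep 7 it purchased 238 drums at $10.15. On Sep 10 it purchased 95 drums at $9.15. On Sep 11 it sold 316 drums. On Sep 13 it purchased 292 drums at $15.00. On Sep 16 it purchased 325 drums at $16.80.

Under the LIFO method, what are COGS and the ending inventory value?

Sep 3, 352 sold [LIFO — newest first]: 352 @ $7.80 = $2,745.60
Sep 6, 293 sold [LIFO — newest first]: 238 @ $10.90 + 16 @ $7.80 + 39 @ $7.15 = $2,997.85
Sep 11, 316 sold [LIFO — newest first]: 95 @ $9.15 + 221 @ $10.15 = $3,112.40
Total COGS = $2,745.60 + $2,997.85 + $3,112.40 = $8,855.85
Ending inventory: 141 @ $7.15 + 17 @ $10.15 + 292 @ $15.00 + 325 @ $16.80 = $11,020.70

COGS = $8,855.85; ending inventory = $11,020.70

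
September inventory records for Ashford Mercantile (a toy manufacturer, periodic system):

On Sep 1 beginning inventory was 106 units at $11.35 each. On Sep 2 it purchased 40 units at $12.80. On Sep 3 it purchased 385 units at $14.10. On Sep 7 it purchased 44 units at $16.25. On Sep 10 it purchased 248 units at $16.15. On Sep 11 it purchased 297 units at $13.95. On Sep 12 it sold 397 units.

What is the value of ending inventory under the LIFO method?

Ending inventory = $10,248.80

Sep 12, 397 sold [LIFO — newest first]: 297 @ $13.95 + 100 @ $16.15 = $5,758.15
Ending inventory: 106 @ $11.35 + 40 @ $12.80 + 385 @ $14.10 + 44 @ $16.25 + 148 @ $16.15 = $10,248.80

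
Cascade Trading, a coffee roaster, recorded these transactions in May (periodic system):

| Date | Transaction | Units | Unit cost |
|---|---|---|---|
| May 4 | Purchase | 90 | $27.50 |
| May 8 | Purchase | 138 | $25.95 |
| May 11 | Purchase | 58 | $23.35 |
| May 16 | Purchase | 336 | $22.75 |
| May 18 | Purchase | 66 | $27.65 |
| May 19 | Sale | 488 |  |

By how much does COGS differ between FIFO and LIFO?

FIFO COGS: 90 @ $27.50 + 138 @ $25.95 + 58 @ $23.35 + 202 @ $22.75 = $12,005.90
LIFO COGS: 66 @ $27.65 + 336 @ $22.75 + 58 @ $23.35 + 28 @ $25.95 = $11,549.80
Difference = |$12,005.90 − $11,549.80| = $456.10

$456.10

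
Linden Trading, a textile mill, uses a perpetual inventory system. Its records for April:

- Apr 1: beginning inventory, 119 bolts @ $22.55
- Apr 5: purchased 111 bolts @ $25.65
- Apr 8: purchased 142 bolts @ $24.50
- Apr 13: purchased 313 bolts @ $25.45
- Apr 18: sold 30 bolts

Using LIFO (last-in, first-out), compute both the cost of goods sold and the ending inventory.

COGS = $763.50; ending inventory = $16,211.95

Apr 18, 30 sold [LIFO — newest first]: 30 @ $25.45 = $763.50
Ending inventory: 119 @ $22.55 + 111 @ $25.65 + 142 @ $24.50 + 283 @ $25.45 = $16,211.95
Check: goods available $16,975.45 = COGS $763.50 + ending $16,211.95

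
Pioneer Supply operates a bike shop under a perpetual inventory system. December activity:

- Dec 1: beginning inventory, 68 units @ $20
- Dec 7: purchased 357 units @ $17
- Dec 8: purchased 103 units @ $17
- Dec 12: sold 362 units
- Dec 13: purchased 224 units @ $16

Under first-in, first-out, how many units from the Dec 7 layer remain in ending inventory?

63

Dec 12, 362 sold [FIFO — oldest first]: 68 @ $20 + 294 @ $17 = $6,358
Ending inventory: 63 @ $17 + 103 @ $17 + 224 @ $16 = $6,406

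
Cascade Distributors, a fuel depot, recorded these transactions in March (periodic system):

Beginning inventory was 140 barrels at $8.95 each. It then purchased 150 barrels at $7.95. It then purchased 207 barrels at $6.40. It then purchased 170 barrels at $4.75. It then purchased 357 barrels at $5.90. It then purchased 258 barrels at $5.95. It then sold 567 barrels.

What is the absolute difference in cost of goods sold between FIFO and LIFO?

$744.60

FIFO COGS: 140 @ $8.95 + 150 @ $7.95 + 207 @ $6.40 + 70 @ $4.75 = $4,102.80
LIFO COGS: 258 @ $5.95 + 309 @ $5.90 = $3,358.20
Difference = |$4,102.80 − $3,358.20| = $744.60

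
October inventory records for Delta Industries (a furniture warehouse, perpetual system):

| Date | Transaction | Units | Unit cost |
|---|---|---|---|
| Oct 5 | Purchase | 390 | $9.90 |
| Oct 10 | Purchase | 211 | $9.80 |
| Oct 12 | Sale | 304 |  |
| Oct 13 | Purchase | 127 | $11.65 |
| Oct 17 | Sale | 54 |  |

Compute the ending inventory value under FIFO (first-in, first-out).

Ending inventory = $3,864.15

Oct 12, 304 sold [FIFO — oldest first]: 304 @ $9.90 = $3,009.60
Oct 17, 54 sold [FIFO — oldest first]: 54 @ $9.90 = $534.60
Total COGS = $3,009.60 + $534.60 = $3,544.20
Ending inventory: 32 @ $9.90 + 211 @ $9.80 + 127 @ $11.65 = $3,864.15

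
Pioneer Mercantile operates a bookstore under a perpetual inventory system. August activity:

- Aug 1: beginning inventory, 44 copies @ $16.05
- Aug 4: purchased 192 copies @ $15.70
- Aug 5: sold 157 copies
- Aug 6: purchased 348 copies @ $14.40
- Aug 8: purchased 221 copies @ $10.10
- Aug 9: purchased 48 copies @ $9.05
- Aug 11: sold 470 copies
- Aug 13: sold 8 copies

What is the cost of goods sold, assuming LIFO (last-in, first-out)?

COGS = $8,141.00

Aug 5, 157 sold [LIFO — newest first]: 157 @ $15.70 = $2,464.90
Aug 11, 470 sold [LIFO — newest first]: 48 @ $9.05 + 221 @ $10.10 + 201 @ $14.40 = $5,560.90
Aug 13, 8 sold [LIFO — newest first]: 8 @ $14.40 = $115.20
Total COGS = $2,464.90 + $5,560.90 + $115.20 = $8,141.00
Ending inventory: 44 @ $16.05 + 35 @ $15.70 + 139 @ $14.40 = $3,257.30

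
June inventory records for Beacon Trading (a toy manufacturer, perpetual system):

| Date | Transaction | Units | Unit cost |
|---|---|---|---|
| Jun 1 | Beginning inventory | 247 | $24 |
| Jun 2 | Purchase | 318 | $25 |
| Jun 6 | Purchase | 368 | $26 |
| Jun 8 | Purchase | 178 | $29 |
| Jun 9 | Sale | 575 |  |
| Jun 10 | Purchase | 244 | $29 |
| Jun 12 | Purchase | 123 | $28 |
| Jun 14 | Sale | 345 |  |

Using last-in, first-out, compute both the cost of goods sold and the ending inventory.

COGS = $25,337; ending inventory = $13,791

Jun 9, 575 sold [LIFO — newest first]: 178 @ $29 + 368 @ $26 + 29 @ $25 = $15,455
Jun 14, 345 sold [LIFO — newest first]: 123 @ $28 + 222 @ $29 = $9,882
Total COGS = $15,455 + $9,882 = $25,337
Ending inventory: 247 @ $24 + 289 @ $25 + 22 @ $29 = $13,791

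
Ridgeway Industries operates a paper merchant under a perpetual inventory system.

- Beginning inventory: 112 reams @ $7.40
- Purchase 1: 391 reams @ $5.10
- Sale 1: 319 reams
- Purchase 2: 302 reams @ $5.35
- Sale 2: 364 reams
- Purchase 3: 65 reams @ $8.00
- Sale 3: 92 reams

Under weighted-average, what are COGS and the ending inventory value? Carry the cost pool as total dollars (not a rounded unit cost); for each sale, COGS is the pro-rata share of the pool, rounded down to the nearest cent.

After Beginning: 112 on hand, pool $828.80 (≈ $7.4000 each)
After Purchase 1: 503 on hand, pool $2,822.90 (≈ $5.6121 each)
Sale 1, sell 319: 319/503 × $2,822.90 → $1,790.26
After Purchase 2: 486 on hand, pool $2,648.34 (≈ $5.4493 each)
Sale 2, sell 364: 364/486 × $2,648.34 → $1,983.53
After Purchase 3: 187 on hand, pool $1,184.81 (≈ $6.3359 each)
Sale 3, sell 92: 92/187 × $1,184.81 → $582.90
Total COGS = $1,790.26 + $1,983.53 + $582.90 = $4,356.69
Ending inventory (cost pool remaining) = $601.91
Check: goods available $4,958.60 = COGS $4,356.69 + ending $601.91

COGS = $4,356.69; ending inventory = $601.91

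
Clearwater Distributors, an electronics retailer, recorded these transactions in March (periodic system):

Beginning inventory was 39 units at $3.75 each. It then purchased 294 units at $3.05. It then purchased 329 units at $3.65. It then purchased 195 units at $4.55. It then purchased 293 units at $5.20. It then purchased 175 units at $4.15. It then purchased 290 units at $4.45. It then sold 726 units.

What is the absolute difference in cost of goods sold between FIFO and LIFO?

FIFO COGS: 39 @ $3.75 + 294 @ $3.05 + 329 @ $3.65 + 64 @ $4.55 = $2,535.00
LIFO COGS: 290 @ $4.45 + 175 @ $4.15 + 261 @ $5.20 = $3,373.95
Difference = |$2,535.00 − $3,373.95| = $838.95

$838.95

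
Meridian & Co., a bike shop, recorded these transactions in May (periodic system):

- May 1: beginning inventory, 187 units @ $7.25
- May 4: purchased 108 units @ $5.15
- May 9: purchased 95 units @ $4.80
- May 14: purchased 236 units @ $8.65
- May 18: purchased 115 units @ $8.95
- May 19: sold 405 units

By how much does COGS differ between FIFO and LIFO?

$832.15

FIFO COGS: 187 @ $7.25 + 108 @ $5.15 + 95 @ $4.80 + 15 @ $8.65 = $2,497.70
LIFO COGS: 115 @ $8.95 + 236 @ $8.65 + 54 @ $4.80 = $3,329.85
Difference = |$2,497.70 − $3,329.85| = $832.15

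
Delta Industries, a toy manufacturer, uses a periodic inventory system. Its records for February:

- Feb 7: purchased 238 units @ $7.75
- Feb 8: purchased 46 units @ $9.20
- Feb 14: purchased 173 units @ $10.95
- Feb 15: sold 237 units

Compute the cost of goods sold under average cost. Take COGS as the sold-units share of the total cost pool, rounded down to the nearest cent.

Feb 15, sell 237: 237/457 × $4,162.05 → $2,158.43
Ending inventory (cost pool remaining) = $2,003.62

COGS = $2,158.43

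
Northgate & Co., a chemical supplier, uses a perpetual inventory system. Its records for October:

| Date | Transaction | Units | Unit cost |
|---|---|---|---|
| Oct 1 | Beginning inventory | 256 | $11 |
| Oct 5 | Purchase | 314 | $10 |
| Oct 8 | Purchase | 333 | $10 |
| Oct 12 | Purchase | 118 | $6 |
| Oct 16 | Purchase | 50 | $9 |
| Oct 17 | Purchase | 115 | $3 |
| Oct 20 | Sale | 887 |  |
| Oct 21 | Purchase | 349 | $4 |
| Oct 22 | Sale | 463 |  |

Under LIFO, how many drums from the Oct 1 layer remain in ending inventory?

185

Oct 20, 887 sold [LIFO — newest first]: 115 @ $3 + 50 @ $9 + 118 @ $6 + 333 @ $10 + 271 @ $10 = $7,543
Oct 22, 463 sold [LIFO — newest first]: 349 @ $4 + 43 @ $10 + 71 @ $11 = $2,607
Total COGS = $7,543 + $2,607 = $10,150
Ending inventory: 185 @ $11 = $2,035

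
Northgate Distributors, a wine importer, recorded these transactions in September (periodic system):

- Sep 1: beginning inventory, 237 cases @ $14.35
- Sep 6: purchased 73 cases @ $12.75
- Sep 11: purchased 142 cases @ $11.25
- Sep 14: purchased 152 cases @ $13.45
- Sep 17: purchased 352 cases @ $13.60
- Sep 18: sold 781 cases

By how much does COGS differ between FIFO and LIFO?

$131.25

FIFO COGS: 237 @ $14.35 + 73 @ $12.75 + 142 @ $11.25 + 152 @ $13.45 + 177 @ $13.60 = $10,380.80
LIFO COGS: 352 @ $13.60 + 152 @ $13.45 + 142 @ $11.25 + 73 @ $12.75 + 62 @ $14.35 = $10,249.55
Difference = |$10,380.80 − $10,249.55| = $131.25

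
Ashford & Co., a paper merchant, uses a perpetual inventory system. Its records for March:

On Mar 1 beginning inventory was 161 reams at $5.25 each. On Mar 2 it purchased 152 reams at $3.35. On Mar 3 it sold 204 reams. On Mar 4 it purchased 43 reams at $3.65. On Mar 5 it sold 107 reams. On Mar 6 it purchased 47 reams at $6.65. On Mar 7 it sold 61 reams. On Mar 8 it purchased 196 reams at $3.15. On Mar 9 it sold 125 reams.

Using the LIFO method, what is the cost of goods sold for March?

COGS = $2,054.95

Mar 3, 204 sold [LIFO — newest first]: 152 @ $3.35 + 52 @ $5.25 = $782.20
Mar 5, 107 sold [LIFO — newest first]: 43 @ $3.65 + 64 @ $5.25 = $492.95
Mar 7, 61 sold [LIFO — newest first]: 47 @ $6.65 + 14 @ $5.25 = $386.05
Mar 9, 125 sold [LIFO — newest first]: 125 @ $3.15 = $393.75
Total COGS = $782.20 + $492.95 + $386.05 + $393.75 = $2,054.95
Ending inventory: 31 @ $5.25 + 71 @ $3.15 = $386.40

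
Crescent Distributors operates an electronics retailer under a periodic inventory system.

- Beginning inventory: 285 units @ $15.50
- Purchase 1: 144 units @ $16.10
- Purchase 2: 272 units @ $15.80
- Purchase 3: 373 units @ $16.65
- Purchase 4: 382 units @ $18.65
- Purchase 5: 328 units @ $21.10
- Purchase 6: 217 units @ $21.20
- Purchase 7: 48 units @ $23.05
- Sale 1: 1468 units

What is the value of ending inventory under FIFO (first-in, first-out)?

Sale 1 (1468) [FIFO — oldest first]: 285 @ $15.50 + 144 @ $16.10 + 272 @ $15.80 + 373 @ $16.65 + 382 @ $18.65 + 12 @ $21.10 = $24,621.45
Ending inventory: 316 @ $21.10 + 217 @ $21.20 + 48 @ $23.05 = $12,374.40

Ending inventory = $12,374.40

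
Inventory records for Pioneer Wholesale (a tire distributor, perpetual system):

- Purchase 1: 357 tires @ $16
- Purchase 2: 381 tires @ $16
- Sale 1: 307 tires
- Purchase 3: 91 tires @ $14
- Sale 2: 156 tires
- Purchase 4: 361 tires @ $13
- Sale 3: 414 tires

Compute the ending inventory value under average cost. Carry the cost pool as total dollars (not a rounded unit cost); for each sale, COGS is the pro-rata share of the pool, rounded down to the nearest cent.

Ending inventory = $4,486.80

After Purchase 1: 357 on hand, pool $5,712.00 (≈ $16.0000 each)
After Purchase 2: 738 on hand, pool $11,808.00 (≈ $16.0000 each)
Sale 1, sell 307: 307/738 × $11,808.00 → $4,912.00
After Purchase 3: 522 on hand, pool $8,170.00 (≈ $15.6513 each)
Sale 2, sell 156: 156/522 × $8,170.00 → $2,441.60
After Purchase 4: 727 on hand, pool $10,421.40 (≈ $14.3348 each)
Sale 3, sell 414: 414/727 × $10,421.40 → $5,934.60
Total COGS = $4,912.00 + $2,441.60 + $5,934.60 = $13,288.20
Ending inventory (cost pool remaining) = $4,486.80
Check: goods available $17,775.00 = COGS $13,288.20 + ending $4,486.80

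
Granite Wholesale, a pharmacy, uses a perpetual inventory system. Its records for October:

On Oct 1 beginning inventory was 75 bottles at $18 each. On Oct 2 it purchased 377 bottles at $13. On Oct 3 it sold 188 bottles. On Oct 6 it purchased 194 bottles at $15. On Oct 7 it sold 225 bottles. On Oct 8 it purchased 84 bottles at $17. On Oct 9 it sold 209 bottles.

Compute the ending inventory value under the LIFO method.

Ending inventory = $1,779

Oct 3, 188 sold [LIFO — newest first]: 188 @ $13 = $2,444
Oct 7, 225 sold [LIFO — newest first]: 194 @ $15 + 31 @ $13 = $3,313
Oct 9, 209 sold [LIFO — newest first]: 84 @ $17 + 125 @ $13 = $3,053
Total COGS = $2,444 + $3,313 + $3,053 = $8,810
Ending inventory: 75 @ $18 + 33 @ $13 = $1,779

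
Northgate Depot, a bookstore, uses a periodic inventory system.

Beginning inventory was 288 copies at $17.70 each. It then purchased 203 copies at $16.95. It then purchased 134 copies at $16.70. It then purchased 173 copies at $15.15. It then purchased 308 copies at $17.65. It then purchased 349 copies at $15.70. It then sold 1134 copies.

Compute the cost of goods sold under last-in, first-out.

Sale 1 (1134) [LIFO — newest first]: 349 @ $15.70 + 308 @ $17.65 + 173 @ $15.15 + 134 @ $16.70 + 170 @ $16.95 = $18,655.75
Ending inventory: 288 @ $17.70 + 33 @ $16.95 = $5,656.95

COGS = $18,655.75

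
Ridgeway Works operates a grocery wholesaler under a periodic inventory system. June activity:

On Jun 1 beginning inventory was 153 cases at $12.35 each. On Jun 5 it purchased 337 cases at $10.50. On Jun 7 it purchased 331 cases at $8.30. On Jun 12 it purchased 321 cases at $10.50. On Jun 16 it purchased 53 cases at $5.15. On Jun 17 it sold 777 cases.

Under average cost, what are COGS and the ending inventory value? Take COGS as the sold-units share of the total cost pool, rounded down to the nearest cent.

COGS = $7,684.69; ending inventory = $4,134.11

Jun 17, sell 777: 777/1195 × $11,818.80 → $7,684.69
Ending inventory (cost pool remaining) = $4,134.11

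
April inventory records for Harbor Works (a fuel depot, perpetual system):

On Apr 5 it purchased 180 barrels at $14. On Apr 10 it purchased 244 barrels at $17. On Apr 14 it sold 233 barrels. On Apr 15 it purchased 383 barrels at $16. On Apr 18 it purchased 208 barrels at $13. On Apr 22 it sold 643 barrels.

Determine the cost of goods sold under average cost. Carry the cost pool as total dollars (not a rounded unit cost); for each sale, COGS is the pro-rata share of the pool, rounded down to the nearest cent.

COGS = $13,396.20

After Apr 5: 180 on hand, pool $2,520.00 (≈ $14.0000 each)
After Apr 10: 424 on hand, pool $6,668.00 (≈ $15.7264 each)
Apr 14, sell 233: 233/424 × $6,668.00 → $3,664.25
After Apr 15: 574 on hand, pool $9,131.75 (≈ $15.9090 each)
After Apr 18: 782 on hand, pool $11,835.75 (≈ $15.1352 each)
Apr 22, sell 643: 643/782 × $11,835.75 → $9,731.95
Total COGS = $3,664.25 + $9,731.95 = $13,396.20
Ending inventory (cost pool remaining) = $2,103.80
Check: goods available $15,500.00 = COGS $13,396.20 + ending $2,103.80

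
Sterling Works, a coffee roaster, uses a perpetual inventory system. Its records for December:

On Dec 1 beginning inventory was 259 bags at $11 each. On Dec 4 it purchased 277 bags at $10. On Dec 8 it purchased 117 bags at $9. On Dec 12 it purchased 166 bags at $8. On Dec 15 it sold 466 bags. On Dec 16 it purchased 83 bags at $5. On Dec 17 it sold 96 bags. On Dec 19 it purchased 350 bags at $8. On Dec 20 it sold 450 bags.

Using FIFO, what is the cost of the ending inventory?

Ending inventory = $1,920

Dec 15, 466 sold [FIFO — oldest first]: 259 @ $11 + 207 @ $10 = $4,919
Dec 17, 96 sold [FIFO — oldest first]: 70 @ $10 + 26 @ $9 = $934
Dec 20, 450 sold [FIFO — oldest first]: 91 @ $9 + 166 @ $8 + 83 @ $5 + 110 @ $8 = $3,442
Total COGS = $4,919 + $934 + $3,442 = $9,295
Ending inventory: 240 @ $8 = $1,920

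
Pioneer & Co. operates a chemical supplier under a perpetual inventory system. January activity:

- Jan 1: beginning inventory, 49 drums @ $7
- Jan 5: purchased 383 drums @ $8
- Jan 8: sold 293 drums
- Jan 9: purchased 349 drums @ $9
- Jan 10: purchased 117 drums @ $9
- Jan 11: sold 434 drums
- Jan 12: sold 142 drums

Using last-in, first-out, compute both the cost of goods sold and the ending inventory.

COGS = $7,398; ending inventory = $203

Jan 8, 293 sold [LIFO — newest first]: 293 @ $8 = $2,344
Jan 11, 434 sold [LIFO — newest first]: 117 @ $9 + 317 @ $9 = $3,906
Jan 12, 142 sold [LIFO — newest first]: 32 @ $9 + 90 @ $8 + 20 @ $7 = $1,148
Total COGS = $2,344 + $3,906 + $1,148 = $7,398
Ending inventory: 29 @ $7 = $203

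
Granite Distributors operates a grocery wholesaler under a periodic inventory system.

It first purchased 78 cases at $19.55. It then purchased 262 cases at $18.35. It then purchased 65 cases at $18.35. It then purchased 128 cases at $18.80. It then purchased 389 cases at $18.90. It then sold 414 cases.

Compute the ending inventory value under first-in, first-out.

Sale 1 (414) [FIFO — oldest first]: 78 @ $19.55 + 262 @ $18.35 + 65 @ $18.35 + 9 @ $18.80 = $7,694.55
Ending inventory: 119 @ $18.80 + 389 @ $18.90 = $9,589.30

Ending inventory = $9,589.30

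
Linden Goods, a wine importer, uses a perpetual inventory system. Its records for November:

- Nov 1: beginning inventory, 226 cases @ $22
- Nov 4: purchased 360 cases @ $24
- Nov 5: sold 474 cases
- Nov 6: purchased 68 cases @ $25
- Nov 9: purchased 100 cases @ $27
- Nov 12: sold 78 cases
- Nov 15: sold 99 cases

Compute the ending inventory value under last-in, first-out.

Nov 5, 474 sold [LIFO — newest first]: 360 @ $24 + 114 @ $22 = $11,148
Nov 12, 78 sold [LIFO — newest first]: 78 @ $27 = $2,106
Nov 15, 99 sold [LIFO — newest first]: 22 @ $27 + 68 @ $25 + 9 @ $22 = $2,492
Total COGS = $11,148 + $2,106 + $2,492 = $15,746
Ending inventory: 103 @ $22 = $2,266
Check: goods available $18,012 = COGS $15,746 + ending $2,266

Ending inventory = $2,266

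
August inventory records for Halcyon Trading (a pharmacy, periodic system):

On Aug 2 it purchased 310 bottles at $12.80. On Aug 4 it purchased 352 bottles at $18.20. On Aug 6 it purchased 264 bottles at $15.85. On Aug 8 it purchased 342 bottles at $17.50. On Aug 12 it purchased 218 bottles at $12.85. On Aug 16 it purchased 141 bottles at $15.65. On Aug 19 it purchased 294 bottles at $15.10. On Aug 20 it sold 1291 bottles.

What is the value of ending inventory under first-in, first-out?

Aug 20, 1291 sold [FIFO — oldest first]: 310 @ $12.80 + 352 @ $18.20 + 264 @ $15.85 + 342 @ $17.50 + 23 @ $12.85 = $20,839.35
Ending inventory: 195 @ $12.85 + 141 @ $15.65 + 294 @ $15.10 = $9,151.80

Ending inventory = $9,151.80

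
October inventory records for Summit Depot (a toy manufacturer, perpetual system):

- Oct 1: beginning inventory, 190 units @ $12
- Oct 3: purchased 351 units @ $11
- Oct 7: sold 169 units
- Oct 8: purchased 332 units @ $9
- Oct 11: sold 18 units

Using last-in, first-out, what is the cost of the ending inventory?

Ending inventory = $7,108

Oct 7, 169 sold [LIFO — newest first]: 169 @ $11 = $1,859
Oct 11, 18 sold [LIFO — newest first]: 18 @ $9 = $162
Total COGS = $1,859 + $162 = $2,021
Ending inventory: 190 @ $12 + 182 @ $11 + 314 @ $9 = $7,108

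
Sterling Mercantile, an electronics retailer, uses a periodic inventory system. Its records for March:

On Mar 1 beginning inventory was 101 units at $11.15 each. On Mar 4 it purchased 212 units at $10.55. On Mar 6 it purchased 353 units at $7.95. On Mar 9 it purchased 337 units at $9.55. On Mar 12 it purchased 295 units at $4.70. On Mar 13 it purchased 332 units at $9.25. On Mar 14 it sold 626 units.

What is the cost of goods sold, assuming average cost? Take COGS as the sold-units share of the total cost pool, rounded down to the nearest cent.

COGS = $5,317.14

Mar 14, sell 626: 626/1630 × $13,844.95 → $5,317.14
Ending inventory (cost pool remaining) = $8,527.81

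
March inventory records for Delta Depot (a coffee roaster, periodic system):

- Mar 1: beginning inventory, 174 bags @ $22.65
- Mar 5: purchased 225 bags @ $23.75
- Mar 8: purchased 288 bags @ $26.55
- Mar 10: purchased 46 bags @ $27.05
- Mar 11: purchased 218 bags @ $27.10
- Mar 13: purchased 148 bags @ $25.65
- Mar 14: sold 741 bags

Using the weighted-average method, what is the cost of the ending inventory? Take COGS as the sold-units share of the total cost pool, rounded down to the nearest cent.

Mar 14, sell 741: 741/1099 × $27,879.55 → $18,797.76
Ending inventory (cost pool remaining) = $9,081.79
Check: goods available $27,879.55 = COGS $18,797.76 + ending $9,081.79

Ending inventory = $9,081.79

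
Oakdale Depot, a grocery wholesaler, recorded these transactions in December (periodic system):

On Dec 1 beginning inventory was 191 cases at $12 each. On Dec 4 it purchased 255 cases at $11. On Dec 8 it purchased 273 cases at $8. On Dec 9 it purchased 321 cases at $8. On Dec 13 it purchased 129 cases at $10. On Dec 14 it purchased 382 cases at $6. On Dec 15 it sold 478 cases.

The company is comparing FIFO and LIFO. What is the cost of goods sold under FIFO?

FIFO COGS: 191 @ $12 + 255 @ $11 + 32 @ $8 = $5,353
LIFO COGS: 382 @ $6 + 96 @ $10 = $3,252

COGS = $5,353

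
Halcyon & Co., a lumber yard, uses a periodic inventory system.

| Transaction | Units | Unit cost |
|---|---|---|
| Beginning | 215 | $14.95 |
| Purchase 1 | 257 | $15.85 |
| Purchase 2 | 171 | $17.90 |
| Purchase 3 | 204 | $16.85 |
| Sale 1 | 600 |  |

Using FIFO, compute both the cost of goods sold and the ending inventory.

COGS = $9,578.90; ending inventory = $4,207.10

Sale 1 (600) [FIFO — oldest first]: 215 @ $14.95 + 257 @ $15.85 + 128 @ $17.90 = $9,578.90
Ending inventory: 43 @ $17.90 + 204 @ $16.85 = $4,207.10
Check: goods available $13,786.00 = COGS $9,578.90 + ending $4,207.10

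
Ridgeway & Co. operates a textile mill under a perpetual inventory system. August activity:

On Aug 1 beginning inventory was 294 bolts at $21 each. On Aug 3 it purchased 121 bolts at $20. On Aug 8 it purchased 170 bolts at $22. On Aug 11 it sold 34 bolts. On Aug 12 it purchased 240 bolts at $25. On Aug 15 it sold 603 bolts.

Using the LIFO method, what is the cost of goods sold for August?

COGS = $14,386

Aug 11, 34 sold [LIFO — newest first]: 34 @ $22 = $748
Aug 15, 603 sold [LIFO — newest first]: 240 @ $25 + 136 @ $22 + 121 @ $20 + 106 @ $21 = $13,638
Total COGS = $748 + $13,638 = $14,386
Ending inventory: 188 @ $21 = $3,948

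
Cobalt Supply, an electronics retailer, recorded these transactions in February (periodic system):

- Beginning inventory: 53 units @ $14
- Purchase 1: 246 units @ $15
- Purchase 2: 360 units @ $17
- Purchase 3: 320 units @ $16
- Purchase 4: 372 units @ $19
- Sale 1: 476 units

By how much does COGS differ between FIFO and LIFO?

FIFO COGS: 53 @ $14 + 246 @ $15 + 177 @ $17 = $7,441
LIFO COGS: 372 @ $19 + 104 @ $16 = $8,732
Difference = |$7,441 − $8,732| = $1,291

$1,291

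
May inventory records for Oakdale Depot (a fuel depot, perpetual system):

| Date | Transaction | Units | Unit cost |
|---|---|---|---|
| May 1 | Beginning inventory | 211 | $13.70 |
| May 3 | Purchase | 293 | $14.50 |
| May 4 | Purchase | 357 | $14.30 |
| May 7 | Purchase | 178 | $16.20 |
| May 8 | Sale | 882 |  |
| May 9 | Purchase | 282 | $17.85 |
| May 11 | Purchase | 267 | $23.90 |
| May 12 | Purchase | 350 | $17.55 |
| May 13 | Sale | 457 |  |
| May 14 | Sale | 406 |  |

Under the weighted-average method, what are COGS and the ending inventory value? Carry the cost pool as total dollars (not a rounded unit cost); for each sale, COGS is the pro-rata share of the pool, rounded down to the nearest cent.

After May 1: 211 on hand, pool $2,890.70 (≈ $13.7000 each)
After May 3: 504 on hand, pool $7,139.20 (≈ $14.1651 each)
After May 4: 861 on hand, pool $12,244.30 (≈ $14.2210 each)
After May 7: 1039 on hand, pool $15,127.90 (≈ $14.5601 each)
May 8, sell 882: 882/1039 × $15,127.90 → $12,841.97
After May 9: 439 on hand, pool $7,319.63 (≈ $16.6734 each)
After May 11: 706 on hand, pool $13,700.93 (≈ $19.4064 each)
After May 12: 1056 on hand, pool $19,843.43 (≈ $18.7911 each)
May 13, sell 457: 457/1056 × $19,843.43 → $8,587.54
May 14, sell 406: 406/599 × $11,255.89 → $7,629.20
Total COGS = $12,841.97 + $8,587.54 + $7,629.20 = $29,058.71
Ending inventory (cost pool remaining) = $3,626.69

COGS = $29,058.71; ending inventory = $3,626.69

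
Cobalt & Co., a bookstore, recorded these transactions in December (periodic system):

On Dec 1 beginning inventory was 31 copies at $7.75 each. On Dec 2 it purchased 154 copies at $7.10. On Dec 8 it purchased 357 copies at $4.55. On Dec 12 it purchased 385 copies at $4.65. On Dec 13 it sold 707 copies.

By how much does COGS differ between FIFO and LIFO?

$469.90

FIFO COGS: 31 @ $7.75 + 154 @ $7.10 + 357 @ $4.55 + 165 @ $4.65 = $3,725.25
LIFO COGS: 385 @ $4.65 + 322 @ $4.55 = $3,255.35
Difference = |$3,725.25 − $3,255.35| = $469.90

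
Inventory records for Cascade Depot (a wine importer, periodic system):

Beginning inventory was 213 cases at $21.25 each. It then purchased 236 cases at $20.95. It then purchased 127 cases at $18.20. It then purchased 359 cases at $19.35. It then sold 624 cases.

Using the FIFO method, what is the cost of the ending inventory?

Ending inventory = $6,017.85

Sale 1 (624) [FIFO — oldest first]: 213 @ $21.25 + 236 @ $20.95 + 127 @ $18.20 + 48 @ $19.35 = $12,710.65
Ending inventory: 311 @ $19.35 = $6,017.85
Check: goods available $18,728.50 = COGS $12,710.65 + ending $6,017.85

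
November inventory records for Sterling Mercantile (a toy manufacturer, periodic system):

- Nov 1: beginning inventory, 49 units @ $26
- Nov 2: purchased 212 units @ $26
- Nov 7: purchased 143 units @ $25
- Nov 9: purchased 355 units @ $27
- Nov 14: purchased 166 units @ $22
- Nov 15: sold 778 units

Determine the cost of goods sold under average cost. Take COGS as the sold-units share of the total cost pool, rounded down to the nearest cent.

COGS = $19,847.83

Nov 15, sell 778: 778/925 × $23,598.00 → $19,847.83
Ending inventory (cost pool remaining) = $3,750.17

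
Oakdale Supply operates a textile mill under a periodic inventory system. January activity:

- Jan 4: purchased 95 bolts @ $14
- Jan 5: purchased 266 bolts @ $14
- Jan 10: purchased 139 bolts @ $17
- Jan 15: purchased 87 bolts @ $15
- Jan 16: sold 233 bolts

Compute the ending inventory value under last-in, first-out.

Jan 16, 233 sold [LIFO — newest first]: 87 @ $15 + 139 @ $17 + 7 @ $14 = $3,766
Ending inventory: 95 @ $14 + 259 @ $14 = $4,956

Ending inventory = $4,956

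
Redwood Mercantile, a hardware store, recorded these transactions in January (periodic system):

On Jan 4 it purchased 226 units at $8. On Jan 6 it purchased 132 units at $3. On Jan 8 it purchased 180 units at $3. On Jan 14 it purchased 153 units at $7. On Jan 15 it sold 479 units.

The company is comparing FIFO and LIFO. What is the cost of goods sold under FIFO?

COGS = $2,567

FIFO COGS: 226 @ $8 + 132 @ $3 + 121 @ $3 = $2,567
LIFO COGS: 153 @ $7 + 180 @ $3 + 132 @ $3 + 14 @ $8 = $2,119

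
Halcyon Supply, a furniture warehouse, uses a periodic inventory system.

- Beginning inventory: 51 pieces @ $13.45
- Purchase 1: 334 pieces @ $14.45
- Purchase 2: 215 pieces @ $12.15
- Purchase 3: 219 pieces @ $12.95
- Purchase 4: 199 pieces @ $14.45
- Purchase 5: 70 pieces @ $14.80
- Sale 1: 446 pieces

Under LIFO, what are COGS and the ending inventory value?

Sale 1 (446) [LIFO — newest first]: 70 @ $14.80 + 199 @ $14.45 + 177 @ $12.95 = $6,203.70
Ending inventory: 51 @ $13.45 + 334 @ $14.45 + 215 @ $12.15 + 42 @ $12.95 = $8,668.40

COGS = $6,203.70; ending inventory = $8,668.40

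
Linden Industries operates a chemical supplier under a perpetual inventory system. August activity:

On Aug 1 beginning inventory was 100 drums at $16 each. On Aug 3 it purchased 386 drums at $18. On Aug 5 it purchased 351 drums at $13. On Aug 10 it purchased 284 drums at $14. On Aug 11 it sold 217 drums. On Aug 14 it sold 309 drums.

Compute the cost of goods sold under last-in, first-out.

Aug 11, 217 sold [LIFO — newest first]: 217 @ $14 = $3,038
Aug 14, 309 sold [LIFO — newest first]: 67 @ $14 + 242 @ $13 = $4,084
Total COGS = $3,038 + $4,084 = $7,122
Ending inventory: 100 @ $16 + 386 @ $18 + 109 @ $13 = $9,965

COGS = $7,122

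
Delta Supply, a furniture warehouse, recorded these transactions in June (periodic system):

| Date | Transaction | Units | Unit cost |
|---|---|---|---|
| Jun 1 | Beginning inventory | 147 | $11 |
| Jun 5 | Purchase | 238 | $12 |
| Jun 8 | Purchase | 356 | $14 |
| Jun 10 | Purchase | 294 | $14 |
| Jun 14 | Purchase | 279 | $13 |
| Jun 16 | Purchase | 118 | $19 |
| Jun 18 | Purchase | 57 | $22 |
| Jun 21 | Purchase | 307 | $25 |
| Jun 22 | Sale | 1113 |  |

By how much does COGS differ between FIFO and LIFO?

FIFO COGS: 147 @ $11 + 238 @ $12 + 356 @ $14 + 294 @ $14 + 78 @ $13 = $14,587
LIFO COGS: 307 @ $25 + 57 @ $22 + 118 @ $19 + 279 @ $13 + 294 @ $14 + 58 @ $14 = $19,726
Difference = |$14,587 − $19,726| = $5,139

$5,139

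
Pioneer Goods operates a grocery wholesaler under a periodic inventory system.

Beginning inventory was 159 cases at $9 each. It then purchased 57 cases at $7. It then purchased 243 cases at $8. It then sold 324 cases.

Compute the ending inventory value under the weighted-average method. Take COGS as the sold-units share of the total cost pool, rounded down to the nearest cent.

Ending inventory = $1,110.00

Sale 1, sell 324: 324/459 × $3,774.00 → $2,664.00
Ending inventory (cost pool remaining) = $1,110.00
Check: goods available $3,774.00 = COGS $2,664.00 + ending $1,110.00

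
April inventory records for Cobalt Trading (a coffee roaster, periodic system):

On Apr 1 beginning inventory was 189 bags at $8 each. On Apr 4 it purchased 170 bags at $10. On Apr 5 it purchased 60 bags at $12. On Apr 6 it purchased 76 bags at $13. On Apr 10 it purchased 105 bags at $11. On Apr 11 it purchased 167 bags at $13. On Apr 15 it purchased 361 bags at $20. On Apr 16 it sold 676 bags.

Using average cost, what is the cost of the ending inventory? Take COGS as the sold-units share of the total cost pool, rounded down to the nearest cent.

Apr 16, sell 676: 676/1128 × $15,466.00 → $9,268.63
Ending inventory (cost pool remaining) = $6,197.37

Ending inventory = $6,197.37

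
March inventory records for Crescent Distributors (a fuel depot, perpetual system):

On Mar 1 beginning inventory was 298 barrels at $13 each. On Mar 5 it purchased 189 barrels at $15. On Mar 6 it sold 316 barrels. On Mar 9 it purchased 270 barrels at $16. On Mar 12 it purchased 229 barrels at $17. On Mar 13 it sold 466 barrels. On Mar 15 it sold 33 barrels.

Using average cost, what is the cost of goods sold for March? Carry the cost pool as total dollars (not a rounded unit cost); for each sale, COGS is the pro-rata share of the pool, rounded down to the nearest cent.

COGS = $12,224.60

After Mar 1: 298 on hand, pool $3,874.00 (≈ $13.0000 each)
After Mar 5: 487 on hand, pool $6,709.00 (≈ $13.7762 each)
Mar 6, sell 316: 316/487 × $6,709.00 → $4,353.27
After Mar 9: 441 on hand, pool $6,675.73 (≈ $15.1377 each)
After Mar 12: 670 on hand, pool $10,568.73 (≈ $15.7742 each)
Mar 13, sell 466: 466/670 × $10,568.73 → $7,350.78
Mar 15, sell 33: 33/204 × $3,217.95 → $520.55
Total COGS = $4,353.27 + $7,350.78 + $520.55 = $12,224.60
Ending inventory (cost pool remaining) = $2,697.40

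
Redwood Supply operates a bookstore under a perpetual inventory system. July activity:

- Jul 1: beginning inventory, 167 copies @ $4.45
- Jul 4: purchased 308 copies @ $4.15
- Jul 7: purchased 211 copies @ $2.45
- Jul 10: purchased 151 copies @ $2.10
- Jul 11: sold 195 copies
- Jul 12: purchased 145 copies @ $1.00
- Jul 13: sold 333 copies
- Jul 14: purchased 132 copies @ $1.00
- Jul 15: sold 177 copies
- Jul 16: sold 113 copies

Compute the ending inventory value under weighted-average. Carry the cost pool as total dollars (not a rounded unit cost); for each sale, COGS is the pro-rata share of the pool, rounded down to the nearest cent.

Ending inventory = $747.13

After Jul 1: 167 on hand, pool $743.15 (≈ $4.4500 each)
After Jul 4: 475 on hand, pool $2,021.35 (≈ $4.2555 each)
After Jul 7: 686 on hand, pool $2,538.30 (≈ $3.7001 each)
After Jul 10: 837 on hand, pool $2,855.40 (≈ $3.4115 each)
Jul 11, sell 195: 195/837 × $2,855.40 → $665.23
After Jul 12: 787 on hand, pool $2,335.17 (≈ $2.9672 each)
Jul 13, sell 333: 333/787 × $2,335.17 → $988.07
After Jul 14: 586 on hand, pool $1,479.10 (≈ $2.5241 each)
Jul 15, sell 177: 177/586 × $1,479.10 → $446.75
Jul 16, sell 113: 113/409 × $1,032.35 → $285.22
Total COGS = $665.23 + $988.07 + $446.75 + $285.22 = $2,385.27
Ending inventory (cost pool remaining) = $747.13
Check: goods available $3,132.40 = COGS $2,385.27 + ending $747.13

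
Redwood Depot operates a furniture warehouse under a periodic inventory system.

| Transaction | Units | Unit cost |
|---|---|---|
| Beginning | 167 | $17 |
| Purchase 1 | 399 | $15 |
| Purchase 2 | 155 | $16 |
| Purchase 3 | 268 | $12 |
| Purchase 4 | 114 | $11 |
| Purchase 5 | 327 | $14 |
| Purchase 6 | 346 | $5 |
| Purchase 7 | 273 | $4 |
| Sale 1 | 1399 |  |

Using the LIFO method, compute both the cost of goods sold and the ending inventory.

COGS = $13,006; ending inventory = $10,168

Sale 1 (1399) [LIFO — newest first]: 273 @ $4 + 346 @ $5 + 327 @ $14 + 114 @ $11 + 268 @ $12 + 71 @ $16 = $13,006
Ending inventory: 167 @ $17 + 399 @ $15 + 84 @ $16 = $10,168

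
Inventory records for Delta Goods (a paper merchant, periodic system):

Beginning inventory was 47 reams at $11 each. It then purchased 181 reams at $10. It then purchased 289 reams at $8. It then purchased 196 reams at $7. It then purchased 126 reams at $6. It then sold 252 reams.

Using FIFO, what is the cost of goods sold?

COGS = $2,519

Sale 1 (252) [FIFO — oldest first]: 47 @ $11 + 181 @ $10 + 24 @ $8 = $2,519
Ending inventory: 265 @ $8 + 196 @ $7 + 126 @ $6 = $4,248
Check: goods available $6,767 = COGS $2,519 + ending $4,248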